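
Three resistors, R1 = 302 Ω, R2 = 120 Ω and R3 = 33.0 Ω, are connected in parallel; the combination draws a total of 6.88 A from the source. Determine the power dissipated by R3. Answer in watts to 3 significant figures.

The branches share the same voltage, but only the total current is given — find V from the equivalent resistance first.
1/R_eq = 1/302 + 1/120 + 1/33.0 ⇒ R_eq = 23.84 Ω
V = I_total × R_eq = 6.880 × 23.84 = 164.0 V
P_R3 = V² / R3 = (164.0)² / 33.0 = 815.2 W

815 W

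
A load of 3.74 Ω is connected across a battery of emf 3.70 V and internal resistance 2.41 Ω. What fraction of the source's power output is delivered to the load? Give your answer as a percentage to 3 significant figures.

60.8 %

Efficiency is P_load / P_total. With a series r and R sharing the same I, P = I²R for each, so η = R/(R+r).
η = R / (R + r) = 3.74 / (3.74 + 2.41) = 0.6081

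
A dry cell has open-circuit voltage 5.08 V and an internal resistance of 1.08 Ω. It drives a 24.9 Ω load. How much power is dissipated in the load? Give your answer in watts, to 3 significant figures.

0.952 W

Load and internal resistance form a series loop — compute the loop current, then the load power via I²R.
I = ε / (r + R) = 5.08 / (1.08 + 24.9) = 0.1955 A
P_load = I² R = (0.1955)² × 24.9 = 0.9520 W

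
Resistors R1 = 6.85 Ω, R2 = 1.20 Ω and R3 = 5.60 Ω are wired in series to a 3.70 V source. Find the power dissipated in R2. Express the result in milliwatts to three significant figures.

The current is common to all series resistors; compute it, then apply P = I²R for the target.
R_total = 6.85 + 1.20 + 5.60 = 13.65 Ω
I = V / R_total = 3.70 / 13.65 = 0.2711 A
P_R2 = I² × R2 = (0.2711)² × 1.20 = 0.08817 W

88.2 mW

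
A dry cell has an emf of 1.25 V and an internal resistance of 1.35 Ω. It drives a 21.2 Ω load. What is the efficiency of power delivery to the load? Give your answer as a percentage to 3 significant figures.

94.0 %

η = P_load/(P_load+P_int) = I²R/(I²R+I²r) = R/(R+r) — the I² cancels for series elements.
η = R / (R + r) = 21.2 / (21.2 + 1.35) = 0.9401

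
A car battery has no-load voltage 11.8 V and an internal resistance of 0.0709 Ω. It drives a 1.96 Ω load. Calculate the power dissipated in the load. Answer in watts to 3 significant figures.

The internal resistance and the load are in series, so the same I flows through both; get I from ε/(r+R), then I²R for the load.
I = ε / (r + R) = 11.8 / (0.0709 + 1.96) = 5.810 A
P_load = I² R = (5.810)² × 1.96 = 66.17 W

66.2 W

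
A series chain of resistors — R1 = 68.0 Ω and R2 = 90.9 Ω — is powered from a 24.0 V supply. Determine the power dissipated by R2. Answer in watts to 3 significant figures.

2.07 W

Since the resistors are in series they all carry the loop current I = V/R_total; the power in any one is I²R.
R_total = 68.0 + 90.9 = 158.9 Ω
I = V / R_total = 24.0 / 158.9 = 0.1510 A
P_R2 = I² × R2 = (0.1510)² × 90.9 = 2.074 W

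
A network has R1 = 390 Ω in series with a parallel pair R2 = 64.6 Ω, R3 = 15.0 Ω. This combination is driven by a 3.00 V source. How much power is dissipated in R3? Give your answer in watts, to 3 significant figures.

0.000550 W

Replace R2 and R3 with their parallel equivalent so the circuit becomes R1 in series with R_p.
R_p = (64.6×15.0)/(64.6+15.0) = 12.17 Ω
R_total = 390 + 12.17 = 402.2 Ω
I = V / R_total = 3.00 / 402.2 = 0.007459 A
Voltage across the parallel pair: V_p = I × R_p = 0.007459 × 12.17 = 0.09081 V
R3 sees V_p directly, so P = V_p² / R3.
P_R3 = (0.09081)² / 15.0 = 0.0005497 W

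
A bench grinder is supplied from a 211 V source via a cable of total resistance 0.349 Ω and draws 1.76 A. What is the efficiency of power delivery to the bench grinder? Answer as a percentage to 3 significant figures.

99.7 %

The cable carries the full 1.76 A.
P_line = I² R_line = (1.760)² × 0.349 = 1.081 W
P_source = V I = 211 × 1.760 = 371.4 W; P_load = 370.3 W
η = P_load / P_source = 370.3 / 371.4 = 0.9971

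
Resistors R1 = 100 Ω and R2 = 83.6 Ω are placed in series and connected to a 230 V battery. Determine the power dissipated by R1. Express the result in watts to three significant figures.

Every series element carries the same I. Get I from the total resistance, then P = I² × R1.
R_total = 100 + 83.6 = 183.6 Ω
I = V / R_total = 230 / 183.6 = 1.253 A
P_R1 = I² × R1 = (1.253)² × 100 = 156.9 W

157 W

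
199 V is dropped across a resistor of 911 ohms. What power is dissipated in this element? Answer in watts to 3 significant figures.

With V across and R both known, P = V²/R gives the dissipation directly.
P = (199 V)² / 911 Ω = 43.47 W

43.5 W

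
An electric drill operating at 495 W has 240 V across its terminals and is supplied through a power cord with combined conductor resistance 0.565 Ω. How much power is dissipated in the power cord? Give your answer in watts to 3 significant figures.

Line loss is just I²R for the cable — we know both I and R_line directly.
I = P / V = 495 / 240 = 2.062 A through the power cord.
P_line = I² R_line = (2.062)² × 0.565 = 2.403 W

2.40 W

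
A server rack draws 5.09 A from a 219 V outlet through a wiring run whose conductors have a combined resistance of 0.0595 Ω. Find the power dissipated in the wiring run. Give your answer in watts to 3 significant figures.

1.54 W

The wiring run is a series resistance carrying the load current; its dissipation is I²R_line.
The wiring run carries the full 5.09 A.
P_line = I² R_line = (5.090)² × 0.0595 = 1.542 W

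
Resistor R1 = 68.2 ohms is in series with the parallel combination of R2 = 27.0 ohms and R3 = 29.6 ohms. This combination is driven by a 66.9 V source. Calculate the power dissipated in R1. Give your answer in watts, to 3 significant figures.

Replace R2 and R3 with their parallel equivalent so the circuit becomes R1 in series with R_p.
R_p = (27.0×29.6)/(27.0+29.6) = 14.12 Ω
R_total = 68.2 + 14.12 = 82.32 Ω
I = V / R_total = 66.9 / 82.32 = 0.8127 A
All the current flows through R1; use P = I²R.
P_R1 = (0.8127)² × 68.2 = 45.04 W

45.0 W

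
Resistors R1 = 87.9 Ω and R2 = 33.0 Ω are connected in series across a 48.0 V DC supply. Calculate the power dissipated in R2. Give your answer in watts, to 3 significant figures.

5.20 W

Series elements share the same current, so find I first, then use P = I²R.
R_total = 87.9 + 33.0 = 120.9 Ω
I = V / R_total = 48.0 / 120.9 = 0.3970 A
P_R2 = I² × R2 = (0.3970)² × 33.0 = 5.202 W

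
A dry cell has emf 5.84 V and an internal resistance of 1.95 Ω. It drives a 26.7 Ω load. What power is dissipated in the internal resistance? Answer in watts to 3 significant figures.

r is in series with the load, so it carries the full circuit current — the loss in it is I²r.
I = ε / (r + R) = 5.84 / (1.95 + 26.7) = 0.2038 A
P_int = I² r = (0.2038)² × 1.95 = 0.08102 W

0.0810 W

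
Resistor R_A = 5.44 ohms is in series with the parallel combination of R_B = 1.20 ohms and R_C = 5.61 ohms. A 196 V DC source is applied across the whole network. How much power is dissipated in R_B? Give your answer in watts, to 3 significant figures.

757 W

Replace R_B and R_C with their parallel equivalent so the circuit becomes R_A in series with R_p.
R_p = (1.20×5.61)/(1.20+5.61) = 0.9885 Ω
R_total = 5.44 + 0.9885 = 6.429 Ω
I = V / R_total = 196 / 6.429 = 30.49 A
Voltage across the parallel pair: V_p = I × R_p = 30.49 × 0.9885 = 30.14 V
R_B is across V_p, so use P = V²/R for that branch.
P_R_B = (30.14)² / 1.20 = 757.0 W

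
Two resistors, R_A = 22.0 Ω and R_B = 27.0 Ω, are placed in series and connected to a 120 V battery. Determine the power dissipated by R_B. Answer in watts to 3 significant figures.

The current is common to all series resistors; compute it, then apply P = I²R for the target.
R_total = 22.0 + 27.0 = 49.00 Ω
I = V / R_total = 120 / 49.00 = 2.449 A
P_R_B = I² × R_B = (2.449)² × 27.0 = 161.9 W

162 W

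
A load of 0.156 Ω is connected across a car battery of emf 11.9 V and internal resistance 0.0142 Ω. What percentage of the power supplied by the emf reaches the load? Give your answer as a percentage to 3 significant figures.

91.7 %

The source delivers εI, of which I²R reaches the load and I²r is lost; since I is common, η = R/(R+r).
η = R / (R + r) = 0.156 / (0.156 + 0.0142) = 0.9166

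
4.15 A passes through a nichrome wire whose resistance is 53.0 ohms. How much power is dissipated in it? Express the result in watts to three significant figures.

Current and resistance are given, so P = I²R is the direct form.
P = (4.150 A)² × 53.0 Ω = 912.8 W

913 W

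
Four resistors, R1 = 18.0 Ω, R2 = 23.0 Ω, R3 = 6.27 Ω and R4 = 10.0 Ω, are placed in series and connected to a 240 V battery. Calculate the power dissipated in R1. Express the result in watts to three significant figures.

The current is common to all series resistors; compute it, then apply P = I²R for the target.
R_total = 18.0 + 23.0 + 6.27 + 10.0 = 57.27 Ω
I = V / R_total = 240 / 57.27 = 4.191 A
P_R1 = I² × R1 = (4.191)² × 18.0 = 316.1 W

316 W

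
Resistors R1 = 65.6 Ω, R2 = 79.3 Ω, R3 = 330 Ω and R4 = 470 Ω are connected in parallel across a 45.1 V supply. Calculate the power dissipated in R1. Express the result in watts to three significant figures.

R1 sits directly across the source, so P = V²/R with V = 45.1 V.
P_R1 = V² / R1 = (45.1)² / 65.6 Ω = 31.01 W

31.0 W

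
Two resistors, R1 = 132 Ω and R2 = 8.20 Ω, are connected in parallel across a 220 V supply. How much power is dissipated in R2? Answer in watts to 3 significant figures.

5900 W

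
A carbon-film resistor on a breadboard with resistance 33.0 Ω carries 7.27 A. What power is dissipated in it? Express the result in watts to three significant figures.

1740 W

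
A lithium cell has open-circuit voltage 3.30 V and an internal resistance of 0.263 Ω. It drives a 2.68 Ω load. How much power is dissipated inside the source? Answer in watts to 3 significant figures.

0.331 W

r is in series with the load, so it carries the full circuit current — the loss in it is I²r.
I = ε / (r + R) = 3.30 / (0.263 + 2.68) = 1.121 A
P_int = I² r = (1.121)² × 0.263 = 0.3307 W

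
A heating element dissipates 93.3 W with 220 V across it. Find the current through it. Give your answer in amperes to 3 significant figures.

0.424 A

From P = V I = I²R = V²/R, with the two given quantities we get I = P / V.
I = 93.3 / 220 = 0.4241 A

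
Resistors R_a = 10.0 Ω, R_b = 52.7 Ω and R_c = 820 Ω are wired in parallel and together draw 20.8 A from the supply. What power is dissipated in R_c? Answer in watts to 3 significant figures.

The branches share the same voltage, but only the total current is given — find V from the equivalent resistance first.
1/R_eq = 1/10.0 + 1/52.7 + 1/820 ⇒ R_eq = 8.320 Ω
V = I_total × R_eq = 20.80 × 8.320 = 173.1 V
P_R_c = V² / R_c = (173.1)² / 820 = 36.52 W

36.5 W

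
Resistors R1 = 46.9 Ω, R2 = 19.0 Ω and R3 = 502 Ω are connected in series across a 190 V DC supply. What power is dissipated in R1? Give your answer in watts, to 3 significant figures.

The current is common to all series resistors; compute it, then apply P = I²R for the target.
R_total = 46.9 + 19.0 + 502 = 567.9 Ω
I = V / R_total = 190 / 567.9 = 0.3346 A
P_R1 = I² × R1 = (0.3346)² × 46.9 = 5.250 W

5.25 W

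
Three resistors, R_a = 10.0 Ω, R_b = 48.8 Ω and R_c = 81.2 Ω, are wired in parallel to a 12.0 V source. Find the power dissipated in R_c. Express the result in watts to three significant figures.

Every branch has 12.0 V across it, so for R_c the power is simply V²/R.
P_R_c = V² / R_c = (12.0)² / 81.2 Ω = 1.773 W

1.77 W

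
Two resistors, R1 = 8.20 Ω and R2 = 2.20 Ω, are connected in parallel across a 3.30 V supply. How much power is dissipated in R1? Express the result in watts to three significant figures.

1.33 W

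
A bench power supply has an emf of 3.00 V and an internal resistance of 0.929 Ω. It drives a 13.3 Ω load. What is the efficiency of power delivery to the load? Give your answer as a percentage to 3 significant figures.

93.5 %

η = P_load/(P_load+P_int) = I²R/(I²R+I²r) = R/(R+r) — the I² cancels for series elements.
η = R / (R + r) = 13.3 / (13.3 + 0.929) = 0.9347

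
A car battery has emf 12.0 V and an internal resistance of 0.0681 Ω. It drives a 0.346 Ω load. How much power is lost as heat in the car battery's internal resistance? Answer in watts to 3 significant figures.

r is in series with the load, so it carries the full circuit current — the loss in it is I²r.
I = ε / (r + R) = 12.0 / (0.0681 + 0.346) = 28.98 A
P_int = I² r = (28.98)² × 0.0681 = 57.19 W

57.2 W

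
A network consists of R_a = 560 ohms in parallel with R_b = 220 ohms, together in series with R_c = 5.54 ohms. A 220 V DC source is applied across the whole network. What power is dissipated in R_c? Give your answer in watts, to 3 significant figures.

10.0 W

Collapse the R_a‖R_b pair into one equivalent R_p; then R_p and R_c form a series string.
R_p = (560×220)/(560+220) = 157.9 Ω
R_total = R_p + 5.54 = 157.9 + 5.54 = 163.5 Ω
I = V / R_total = 220 / 163.5 = 1.346 A
All the supply current flows through R_c; use P = I²R_c.
P_R_c = (1.346)² × 5.54 = 10.03 W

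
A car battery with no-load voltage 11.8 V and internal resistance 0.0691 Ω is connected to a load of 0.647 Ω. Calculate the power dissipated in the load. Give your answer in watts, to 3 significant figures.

176 W

The internal resistance and the load are in series, so the same I flows through both; get I from ε/(r+R), then I²R for the load.
I = ε / (r + R) = 11.8 / (0.0691 + 0.647) = 16.48 A
P_load = I² R = (16.48)² × 0.647 = 175.7 W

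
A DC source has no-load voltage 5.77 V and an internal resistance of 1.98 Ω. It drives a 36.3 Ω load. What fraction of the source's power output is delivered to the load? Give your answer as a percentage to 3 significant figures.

η = P_load/(P_load+P_int) = I²R/(I²R+I²r) = R/(R+r) — the I² cancels for series elements.
η = R / (R + r) = 36.3 / (36.3 + 1.98) = 0.9483

94.8 %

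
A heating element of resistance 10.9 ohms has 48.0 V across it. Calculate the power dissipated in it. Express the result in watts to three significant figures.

211 W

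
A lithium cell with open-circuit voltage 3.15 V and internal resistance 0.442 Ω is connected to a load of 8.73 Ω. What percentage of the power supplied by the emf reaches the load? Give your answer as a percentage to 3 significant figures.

95.2 %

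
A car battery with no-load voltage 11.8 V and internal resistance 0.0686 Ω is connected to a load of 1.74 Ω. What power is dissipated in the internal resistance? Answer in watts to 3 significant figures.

The internal resistance carries the same current as the load; P_int = I²r.
I = ε / (r + R) = 11.8 / (0.0686 + 1.74) = 6.524 A
P_int = I² r = (6.524)² × 0.0686 = 2.920 W

2.92 W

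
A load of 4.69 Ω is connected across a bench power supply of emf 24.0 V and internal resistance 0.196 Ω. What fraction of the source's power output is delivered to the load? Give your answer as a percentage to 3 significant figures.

Efficiency is P_load / P_total. With a series r and R sharing the same I, P = I²R for each, so η = R/(R+r).
η = R / (R + r) = 4.69 / (4.69 + 0.196) = 0.9599

96.0 %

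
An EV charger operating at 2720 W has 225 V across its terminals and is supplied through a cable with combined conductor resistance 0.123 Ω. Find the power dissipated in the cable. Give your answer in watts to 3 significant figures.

18.0 W

Line loss is just I²R for the cable — we know both I and R_line directly.
I = P / V = 2720 / 225 = 12.09 A through the cable.
P_line = I² R_line = (12.09)² × 0.123 = 17.98 W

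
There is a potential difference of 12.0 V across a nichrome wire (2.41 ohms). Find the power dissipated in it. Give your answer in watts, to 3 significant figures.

59.8 W

V and R are stated; P = V²/R avoids computing the current.
P = (12.0 V)² / 2.41 Ω = 59.75 W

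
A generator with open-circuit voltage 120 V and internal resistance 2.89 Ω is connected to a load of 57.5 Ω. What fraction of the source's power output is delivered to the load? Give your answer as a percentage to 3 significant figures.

η = P_load/(P_load+P_int) = I²R/(I²R+I²r) = R/(R+r) — the I² cancels for series elements.
η = R / (R + r) = 57.5 / (57.5 + 2.89) = 0.9521

95.2 %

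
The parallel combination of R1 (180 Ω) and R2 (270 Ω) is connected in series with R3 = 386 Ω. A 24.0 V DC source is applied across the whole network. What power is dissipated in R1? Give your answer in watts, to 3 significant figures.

0.153 W

Collapse the R1‖R2 pair into one equivalent R_p; then R_p and R3 form a series string.
R_p = (180×270)/(180+270) = 108.0 Ω
R_total = R_p + 386 = 108.0 + 386 = 494.0 Ω
I = V / R_total = 24.0 / 494.0 = 0.04858 A
Voltage across the parallel pair: V_p = I × R_p = 0.04858 × 108.0 = 5.247 V
R1 sits across V_p; its power is V_p²/R.
P_R1 = (5.247)² / 180 = 0.1529 W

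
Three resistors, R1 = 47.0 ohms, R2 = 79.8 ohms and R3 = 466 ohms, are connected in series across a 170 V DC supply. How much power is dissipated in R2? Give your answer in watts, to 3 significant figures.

The current is common to all series resistors; compute it, then apply P = I²R for the target.
R_total = 47.0 + 79.8 + 466 = 592.8 Ω
I = V / R_total = 170 / 592.8 = 0.2868 A
P_R2 = I² × R2 = (0.2868)² × 79.8 = 6.563 W

6.56 W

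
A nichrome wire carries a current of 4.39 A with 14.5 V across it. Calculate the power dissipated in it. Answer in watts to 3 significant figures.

63.7 W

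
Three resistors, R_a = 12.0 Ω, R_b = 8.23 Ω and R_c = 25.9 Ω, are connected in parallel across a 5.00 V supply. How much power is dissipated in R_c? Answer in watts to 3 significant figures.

0.965 W

R_c sits directly across the source, so P = V²/R with V = 5.00 V.
P_R_c = V² / R_c = (5.00)² / 25.9 Ω = 0.9653 W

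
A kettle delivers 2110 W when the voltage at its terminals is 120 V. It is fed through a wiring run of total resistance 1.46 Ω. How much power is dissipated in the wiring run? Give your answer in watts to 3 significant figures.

The wiring run is a series resistance carrying the load current; its dissipation is I²R_line.
I = P / V = 2110 / 120 = 17.58 A through the wiring run.
P_line = I² R_line = (17.58)² × 1.46 = 451.4 W

451 W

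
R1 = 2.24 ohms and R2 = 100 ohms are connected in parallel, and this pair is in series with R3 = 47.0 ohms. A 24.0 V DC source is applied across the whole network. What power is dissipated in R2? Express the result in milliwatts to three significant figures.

Reduce the parallel combination to a single R_p; the circuit then becomes R_p in series with the remaining resistor.
R_p = (2.24×100)/(2.24+100) = 2.191 Ω
R_total = R_p + 47.0 = 2.191 + 47.0 = 49.19 Ω
I = V / R_total = 24.0 / 49.19 = 0.4879 A
Voltage across the parallel pair: V_p = I × R_p = 0.4879 × 2.191 = 1.069 V
R2 has V_p across it, so P = V_p²/R2.
P_R2 = (1.069)² / 100 = 0.01143 W

11.4 mW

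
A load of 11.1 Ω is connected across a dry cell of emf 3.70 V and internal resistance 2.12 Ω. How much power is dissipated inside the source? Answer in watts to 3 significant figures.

Internal loss is I²r, with I set by the total series resistance r+R.
I = ε / (r + R) = 3.70 / (2.12 + 11.1) = 0.2799 A
P_int = I² r = (0.2799)² × 2.12 = 0.1661 W

0.166 W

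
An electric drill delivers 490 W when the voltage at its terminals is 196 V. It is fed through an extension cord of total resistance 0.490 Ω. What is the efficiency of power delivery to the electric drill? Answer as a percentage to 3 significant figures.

I = P / V = 490 / 196 = 2.500 A through the extension cord.
P_line = I² R_line = (2.500)² × 0.490 = 3.062 W
P_source = P_load + P_line = 490.0 + 3.062 = 493.1 W
η = P_load / P_source = 490.0 / 493.1 = 0.9938

99.4 %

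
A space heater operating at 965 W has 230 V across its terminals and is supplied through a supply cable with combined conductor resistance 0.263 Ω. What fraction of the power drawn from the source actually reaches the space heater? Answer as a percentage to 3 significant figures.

I = P / V = 965 / 230 = 4.196 A through the supply cable.
P_line = I² R_line = (4.196)² × 0.263 = 4.630 W
P_source = P_load + P_line = 965.0 + 4.630 = 969.6 W
η = P_load / P_source = 965.0 / 969.6 = 0.9952

99.5 %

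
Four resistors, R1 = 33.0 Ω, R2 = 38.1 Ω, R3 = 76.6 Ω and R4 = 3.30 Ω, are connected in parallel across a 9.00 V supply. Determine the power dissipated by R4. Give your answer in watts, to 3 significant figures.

Parallel branches share the same voltage; P = V²/R gives the branch power in one step.
P_R4 = V² / R4 = (9.00)² / 3.30 Ω = 24.55 W

24.5 W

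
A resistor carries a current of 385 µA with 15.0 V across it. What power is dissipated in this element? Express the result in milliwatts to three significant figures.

Both the voltage across and the current through the element are known, so P = V I applies directly.
P = 15.0 V × 0.0003850 A = 0.005775 W

5.77 mW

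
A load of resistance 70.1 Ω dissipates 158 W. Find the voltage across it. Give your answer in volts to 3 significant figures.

105 V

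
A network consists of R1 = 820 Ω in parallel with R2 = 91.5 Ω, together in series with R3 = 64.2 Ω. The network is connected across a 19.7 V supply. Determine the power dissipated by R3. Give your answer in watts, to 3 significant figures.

1.16 W

Combine R1 and R2 into their parallel equivalent first, reducing the network to two series resistors.
R_p = (820×91.5)/(820+91.5) = 82.31 Ω
R_total = R_p + 64.2 = 82.31 + 64.2 = 146.5 Ω
I = V / R_total = 19.7 / 146.5 = 0.1345 A
R3 is the series element, so its power is I²R.
P_R3 = (0.1345)² × 64.2 = 1.161 W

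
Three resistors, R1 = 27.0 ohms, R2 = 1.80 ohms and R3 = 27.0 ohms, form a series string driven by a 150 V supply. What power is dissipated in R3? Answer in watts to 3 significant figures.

195 W

Every series element carries the same I. Get I from the total resistance, then P = I² × R3.
R_total = 27.0 + 1.80 + 27.0 = 55.80 Ω
I = V / R_total = 150 / 55.80 = 2.688 A
P_R3 = I² × R3 = (2.688)² × 27.0 = 195.1 W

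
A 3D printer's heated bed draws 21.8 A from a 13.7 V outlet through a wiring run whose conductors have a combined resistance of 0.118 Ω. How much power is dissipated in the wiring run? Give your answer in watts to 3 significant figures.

56.1 W

Only the current and the line resistance are needed for the I²R loss.
The wiring run carries the full 21.8 A.
P_line = I² R_line = (21.80)² × 0.118 = 56.08 W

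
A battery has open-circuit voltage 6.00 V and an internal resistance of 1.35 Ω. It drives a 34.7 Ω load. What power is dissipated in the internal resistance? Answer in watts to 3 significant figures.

0.0374 W

The internal resistance carries the same current as the load; P_int = I²r.
I = ε / (r + R) = 6.00 / (1.35 + 34.7) = 0.1664 A
P_int = I² r = (0.1664)² × 1.35 = 0.03740 W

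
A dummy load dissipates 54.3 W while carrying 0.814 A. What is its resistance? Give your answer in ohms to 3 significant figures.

The two known quantities fix the third via R = P / I².
R = 54.3 / (0.8140)² = 81.95 Ω

82.0 Ω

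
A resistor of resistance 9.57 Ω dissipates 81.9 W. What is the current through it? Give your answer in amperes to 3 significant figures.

The two known quantities fix the third via I = √(P / R).
I = √(81.9 / 9.57) = 2.925 A

2.93 A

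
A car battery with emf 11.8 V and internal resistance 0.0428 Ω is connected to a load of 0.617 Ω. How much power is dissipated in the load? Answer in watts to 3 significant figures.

197 W

The internal resistance and the load are in series, so the same I flows through both; get I from ε/(r+R), then I²R for the load.
I = ε / (r + R) = 11.8 / (0.0428 + 0.617) = 17.88 A
P_load = I² R = (17.88)² × 0.617 = 197.3 W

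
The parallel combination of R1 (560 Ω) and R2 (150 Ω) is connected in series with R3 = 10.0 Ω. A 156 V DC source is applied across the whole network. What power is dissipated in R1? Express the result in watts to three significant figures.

36.9 W

Reduce the parallel combination to a single R_p; the circuit then becomes R_p in series with the remaining resistor.
R_p = (560×150)/(560+150) = 118.3 Ω
R_total = R_p + 10.0 = 118.3 + 10.0 = 128.3 Ω
I = V / R_total = 156 / 128.3 = 1.216 A
Voltage across the parallel pair: V_p = I × R_p = 1.216 × 118.3 = 143.8 V
R1 sits across V_p; its power is V_p²/R.
P_R1 = (143.8)² / 560 = 36.95 W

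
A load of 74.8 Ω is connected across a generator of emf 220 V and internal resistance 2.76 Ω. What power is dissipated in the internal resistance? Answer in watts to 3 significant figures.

22.2 W

The source's internal resistance is just another series element carrying I; its dissipation is I²r.
I = ε / (r + R) = 220 / (2.76 + 74.8) = 2.837 A
P_int = I² r = (2.837)² × 2.76 = 22.21 W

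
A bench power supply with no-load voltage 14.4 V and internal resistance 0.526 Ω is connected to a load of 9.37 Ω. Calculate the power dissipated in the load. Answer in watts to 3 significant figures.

19.8 W

With r and R in series, I = ε/(r+R); the load dissipates I²R.
I = ε / (r + R) = 14.4 / (0.526 + 9.37) = 1.455 A
P_load = I² R = (1.455)² × 9.37 = 19.84 W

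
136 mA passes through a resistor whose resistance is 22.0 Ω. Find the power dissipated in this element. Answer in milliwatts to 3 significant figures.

407 mW

With I and R stated, P = I²R applies in one step.
P = (0.1360 A)² × 22.0 Ω = 0.4069 W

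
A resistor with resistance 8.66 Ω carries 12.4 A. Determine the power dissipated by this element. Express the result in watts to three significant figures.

1330 W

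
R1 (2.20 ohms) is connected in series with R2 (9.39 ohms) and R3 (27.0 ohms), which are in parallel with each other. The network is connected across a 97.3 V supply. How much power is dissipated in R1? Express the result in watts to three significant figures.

First combine the parallel branches into one equivalent R_p, then R1 + R_p is a series pair.
R_p = (9.39×27.0)/(9.39+27.0) = 6.967 Ω
R_total = 2.20 + 6.967 = 9.167 Ω
I = V / R_total = 97.3 / 9.167 = 10.61 A
The full supply current passes through R1: P = I²R.
P_R1 = (10.61)² × 2.20 = 247.9 W

248 W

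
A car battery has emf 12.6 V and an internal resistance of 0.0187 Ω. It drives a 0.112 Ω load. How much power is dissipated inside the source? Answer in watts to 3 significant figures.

174 W

The internal resistance carries the same current as the load; P_int = I²r.
I = ε / (r + R) = 12.6 / (0.0187 + 0.112) = 96.40 A
P_int = I² r = (96.40)² × 0.0187 = 173.8 W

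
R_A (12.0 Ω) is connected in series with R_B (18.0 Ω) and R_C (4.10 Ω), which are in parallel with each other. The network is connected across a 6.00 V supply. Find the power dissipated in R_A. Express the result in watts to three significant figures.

1.84 W

Reduce the parallel pair to R_p first; the network is then a simple series string.
R_p = (18.0×4.10)/(18.0+4.10) = 3.339 Ω
R_total = 12.0 + 3.339 = 15.34 Ω
I = V / R_total = 6.00 / 15.34 = 0.3912 A
All the current flows through R_A; use P = I²R.
P_R_A = (0.3912)² × 12.0 = 1.836 W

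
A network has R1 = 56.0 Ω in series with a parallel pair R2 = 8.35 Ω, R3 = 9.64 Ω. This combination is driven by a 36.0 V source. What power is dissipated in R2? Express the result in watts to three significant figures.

0.850 W

Replace R2 and R3 with their parallel equivalent so the circuit becomes R1 in series with R_p.
R_p = (8.35×9.64)/(8.35+9.64) = 4.474 Ω
R_total = 56.0 + 4.474 = 60.47 Ω
I = V / R_total = 36.0 / 60.47 = 0.5953 A
Voltage across the parallel pair: V_p = I × R_p = 0.5953 × 4.474 = 2.664 V
R2 is across V_p, so use P = V²/R for that branch.
P_R2 = (2.664)² / 8.35 = 0.8497 W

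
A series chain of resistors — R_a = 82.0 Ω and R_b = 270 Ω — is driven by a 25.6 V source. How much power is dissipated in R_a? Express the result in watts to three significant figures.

0.434 W

Every series element carries the same I. Get I from the total resistance, then P = I² × R_a.
R_total = 82.0 + 270 = 352.0 Ω
I = V / R_total = 25.6 / 352.0 = 0.07273 A
P_R_a = I² × R_a = (0.07273)² × 82.0 = 0.4337 W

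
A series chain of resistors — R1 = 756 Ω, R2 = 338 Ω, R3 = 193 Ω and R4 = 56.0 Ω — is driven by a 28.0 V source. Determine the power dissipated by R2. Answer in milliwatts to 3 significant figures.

The current is common to all series resistors; compute it, then apply P = I²R for the target.
R_total = 756 + 338 + 193 + 56.0 = 1343 Ω
I = V / R_total = 28.0 / 1343 = 0.02085 A
P_R2 = I² × R2 = (0.02085)² × 338 = 0.1469 W

147 mW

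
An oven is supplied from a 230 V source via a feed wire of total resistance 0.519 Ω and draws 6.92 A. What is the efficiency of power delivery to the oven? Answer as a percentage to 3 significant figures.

The feed wire carries the full 6.92 A.
P_line = I² R_line = (6.920)² × 0.519 = 24.85 W
P_source = V I = 230 × 6.920 = 1592 W; P_load = 1567 W
η = P_load / P_source = 1567 / 1592 = 0.9844

98.4 %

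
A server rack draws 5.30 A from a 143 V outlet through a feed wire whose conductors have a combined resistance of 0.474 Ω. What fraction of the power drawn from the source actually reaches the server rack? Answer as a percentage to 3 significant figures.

98.2 %

The feed wire carries the full 5.30 A.
P_line = I² R_line = (5.300)² × 0.474 = 13.31 W
P_source = V I = 143 × 5.300 = 757.9 W; P_load = 744.6 W
η = P_load / P_source = 744.6 / 757.9 = 0.9824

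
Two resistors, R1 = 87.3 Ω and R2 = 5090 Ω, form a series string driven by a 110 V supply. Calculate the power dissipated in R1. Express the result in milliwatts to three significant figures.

39.4 mW

The current is common to all series resistors; compute it, then apply P = I²R for the target.
R_total = 87.3 + 5090 = 5177 Ω
I = V / R_total = 110 / 5177 = 0.02125 A
P_R1 = I² × R1 = (0.02125)² × 87.3 = 0.03941 W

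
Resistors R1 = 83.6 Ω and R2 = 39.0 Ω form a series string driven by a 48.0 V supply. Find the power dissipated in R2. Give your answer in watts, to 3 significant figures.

5.98 W

Series elements share the same current, so find I first, then use P = I²R.
R_total = 83.6 + 39.0 = 122.6 Ω
I = V / R_total = 48.0 / 122.6 = 0.3915 A
P_R2 = I² × R2 = (0.3915)² × 39.0 = 5.978 W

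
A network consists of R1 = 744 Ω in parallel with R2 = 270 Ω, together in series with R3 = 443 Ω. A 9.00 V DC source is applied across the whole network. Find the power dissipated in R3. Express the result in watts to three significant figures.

0.0873 W

First find R_p for the parallel pair, then treat R_p + R3 as a series loop.
R_p = (744×270)/(744+270) = 198.1 Ω
R_total = R_p + 443 = 198.1 + 443 = 641.1 Ω
I = V / R_total = 9.00 / 641.1 = 0.01404 A
R3 carries the full series current, so P = I²R.
P_R3 = (0.01404)² × 443 = 0.08730 W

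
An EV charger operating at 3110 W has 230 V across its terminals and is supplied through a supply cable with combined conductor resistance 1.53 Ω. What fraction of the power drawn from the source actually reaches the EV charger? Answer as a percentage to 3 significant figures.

I = P / V = 3110 / 230 = 13.52 A through the supply cable.
P_line = I² R_line = (13.52)² × 1.53 = 279.7 W
P_source = P_load + P_line = 3110 + 279.7 = 3390 W
η = P_load / P_source = 3110 / 3390 = 0.9175

91.7 %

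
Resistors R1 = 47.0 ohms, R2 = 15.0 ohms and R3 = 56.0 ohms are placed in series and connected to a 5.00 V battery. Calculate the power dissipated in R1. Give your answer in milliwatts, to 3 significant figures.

Since the resistors are in series they all carry the loop current I = V/R_total; the power in any one is I²R.
R_total = 47.0 + 15.0 + 56.0 = 118.0 Ω
I = V / R_total = 5.00 / 118.0 = 0.04237 A
P_R1 = I² × R1 = (0.04237)² × 47.0 = 0.08439 W

84.4 mW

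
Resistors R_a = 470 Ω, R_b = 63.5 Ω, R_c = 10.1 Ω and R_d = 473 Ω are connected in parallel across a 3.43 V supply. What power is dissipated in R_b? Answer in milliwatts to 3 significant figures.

185 mW

Every branch has 3.43 V across it, so for R_b the power is simply V²/R.
P_R_b = V² / R_b = (3.43)² / 63.5 Ω = 0.1853 W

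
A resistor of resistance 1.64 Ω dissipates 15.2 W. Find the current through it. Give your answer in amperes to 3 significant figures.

3.04 A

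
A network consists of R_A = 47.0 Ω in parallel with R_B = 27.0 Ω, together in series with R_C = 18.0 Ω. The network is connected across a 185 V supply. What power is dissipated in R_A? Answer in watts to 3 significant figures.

173 W

Reduce the parallel combination to a single R_p; the circuit then becomes R_p in series with the remaining resistor.
R_p = (47.0×27.0)/(47.0+27.0) = 17.15 Ω
R_total = R_p + 18.0 = 17.15 + 18.0 = 35.15 Ω
I = V / R_total = 185 / 35.15 = 5.263 A
Voltage across the parallel pair: V_p = I × R_p = 5.263 × 17.15 = 90.26 V
Use P = V²/R for R_A with V = V_p.
P_R_A = (90.26)² / 47.0 = 173.3 W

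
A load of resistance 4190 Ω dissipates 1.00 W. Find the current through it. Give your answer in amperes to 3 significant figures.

Rearranging the power relation for the two known quantities gives I = √(P / R).
I = √(1.00 / 4190) = 0.01545 A

0.0154 A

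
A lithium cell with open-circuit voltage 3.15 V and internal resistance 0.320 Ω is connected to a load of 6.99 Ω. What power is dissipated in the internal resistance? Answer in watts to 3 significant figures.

The internal resistance carries the same current as the load; P_int = I²r.
I = ε / (r + R) = 3.15 / (0.320 + 6.99) = 0.4309 A
P_int = I² r = (0.4309)² × 0.320 = 0.05942 W

0.0594 W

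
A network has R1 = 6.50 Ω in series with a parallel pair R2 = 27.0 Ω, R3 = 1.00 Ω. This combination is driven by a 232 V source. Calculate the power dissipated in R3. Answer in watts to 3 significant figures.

898 W

First combine the parallel branches into one equivalent R_p, then R1 + R_p is a series pair.
R_p = (27.0×1.00)/(27.0+1.00) = 0.9643 Ω
R_total = 6.50 + 0.9643 = 7.464 Ω
I = V / R_total = 232 / 7.464 = 31.08 A
Voltage across the parallel pair: V_p = I × R_p = 31.08 × 0.9643 = 29.97 V
R3 sees V_p directly, so P = V_p² / R3.
P_R3 = (29.97)² / 1.00 = 898.3 W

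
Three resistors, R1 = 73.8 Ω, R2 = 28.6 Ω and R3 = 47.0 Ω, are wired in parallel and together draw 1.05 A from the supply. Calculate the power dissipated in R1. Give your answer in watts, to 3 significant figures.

The branches share the same voltage, but only the total current is given — find V from the equivalent resistance first.
1/R_eq = 1/73.8 + 1/28.6 + 1/47.0 ⇒ R_eq = 14.33 Ω
V = I_total × R_eq = 1.050 × 14.33 = 15.04 V
P_R1 = V² / R1 = (15.04)² / 73.8 = 3.067 W

3.07 W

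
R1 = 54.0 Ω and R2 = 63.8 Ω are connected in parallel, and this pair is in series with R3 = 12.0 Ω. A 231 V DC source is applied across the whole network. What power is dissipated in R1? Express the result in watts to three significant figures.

497 W

Reduce the parallel combination to a single R_p; the circuit then becomes R_p in series with the remaining resistor.
R_p = (54.0×63.8)/(54.0+63.8) = 29.25 Ω
R_total = R_p + 12.0 = 29.25 + 12.0 = 41.25 Ω
I = V / R_total = 231 / 41.25 = 5.601 A
Voltage across the parallel pair: V_p = I × R_p = 5.601 × 29.25 = 163.8 V
R1 sits across V_p; its power is V_p²/R.
P_R1 = (163.8)² / 54.0 = 496.8 W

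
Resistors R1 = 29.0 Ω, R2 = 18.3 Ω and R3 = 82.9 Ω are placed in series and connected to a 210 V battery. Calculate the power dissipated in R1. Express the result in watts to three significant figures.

75.4 W

Series elements share the same current, so find I first, then use P = I²R.
R_total = 29.0 + 18.3 + 82.9 = 130.2 Ω
I = V / R_total = 210 / 130.2 = 1.613 A
P_R1 = I² × R1 = (1.613)² × 29.0 = 75.44 W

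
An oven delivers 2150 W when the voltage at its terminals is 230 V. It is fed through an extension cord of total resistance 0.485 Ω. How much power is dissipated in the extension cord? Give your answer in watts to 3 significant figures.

The extension cord is a series resistance carrying the load current; its dissipation is I²R_line.
I = P / V = 2150 / 230 = 9.348 A through the extension cord.
P_line = I² R_line = (9.348)² × 0.485 = 42.38 W

42.4 W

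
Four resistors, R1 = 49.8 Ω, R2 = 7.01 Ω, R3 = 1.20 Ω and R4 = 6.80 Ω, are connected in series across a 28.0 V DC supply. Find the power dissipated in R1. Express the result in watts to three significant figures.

Every series element carries the same I. Get I from the total resistance, then P = I² × R1.
R_total = 49.8 + 7.01 + 1.20 + 6.80 = 64.81 Ω
I = V / R_total = 28.0 / 64.81 = 0.4320 A
P_R1 = I² × R1 = (0.4320)² × 49.8 = 9.295 W

9.30 W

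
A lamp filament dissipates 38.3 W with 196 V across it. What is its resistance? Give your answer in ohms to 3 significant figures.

The two known quantities fix the third via R = V² / P.
R = (196)² / 38.3 = 1003 Ω

1000 Ω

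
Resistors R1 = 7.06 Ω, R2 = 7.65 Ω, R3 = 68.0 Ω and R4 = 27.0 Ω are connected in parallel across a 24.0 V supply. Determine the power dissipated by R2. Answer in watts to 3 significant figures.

Parallel branches share the same voltage; P = V²/R gives the branch power in one step.
P_R2 = V² / R2 = (24.0)² / 7.65 Ω = 75.29 W

75.3 W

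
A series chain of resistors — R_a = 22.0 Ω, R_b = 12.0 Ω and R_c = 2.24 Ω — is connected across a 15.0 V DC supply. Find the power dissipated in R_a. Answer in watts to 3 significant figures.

The current is common to all series resistors; compute it, then apply P = I²R for the target.
R_total = 22.0 + 12.0 + 2.24 = 36.24 Ω
I = V / R_total = 15.0 / 36.24 = 0.4139 A
P_R_a = I² × R_a = (0.4139)² × 22.0 = 3.769 W

3.77 W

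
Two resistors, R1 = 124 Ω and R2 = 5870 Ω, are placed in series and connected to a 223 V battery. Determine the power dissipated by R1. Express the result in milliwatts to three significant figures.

Every series element carries the same I. Get I from the total resistance, then P = I² × R1.
R_total = 124 + 5870 = 5994 Ω
I = V / R_total = 223 / 5994 = 0.03720 A
P_R1 = I² × R1 = (0.03720)² × 124 = 0.1716 W

172 mW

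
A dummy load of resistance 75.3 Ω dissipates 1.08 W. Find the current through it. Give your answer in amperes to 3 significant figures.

0.120 A

The two known quantities fix the third via I = √(P / R).
I = √(1.08 / 75.3) = 0.1198 A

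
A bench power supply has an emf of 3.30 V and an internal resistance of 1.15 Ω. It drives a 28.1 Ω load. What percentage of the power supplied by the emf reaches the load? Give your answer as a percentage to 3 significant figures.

η = P_load/(P_load+P_int) = I²R/(I²R+I²r) = R/(R+r) — the I² cancels for series elements.
η = R / (R + r) = 28.1 / (28.1 + 1.15) = 0.9607

96.1 %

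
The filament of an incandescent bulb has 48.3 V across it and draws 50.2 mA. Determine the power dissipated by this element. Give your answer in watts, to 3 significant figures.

2.42 W

With V and I both given, power follows immediately from P = V I.
P = 48.3 V × 0.05020 A = 2.425 W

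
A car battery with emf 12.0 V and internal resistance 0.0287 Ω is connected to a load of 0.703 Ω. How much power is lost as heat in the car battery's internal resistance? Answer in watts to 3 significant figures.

7.72 W

The internal resistance carries the same current as the load; P_int = I²r.
I = ε / (r + R) = 12.0 / (0.0287 + 0.703) = 16.40 A
P_int = I² r = (16.40)² × 0.0287 = 7.719 W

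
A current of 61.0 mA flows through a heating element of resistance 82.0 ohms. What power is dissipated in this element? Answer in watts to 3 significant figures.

The current through and the resistance of the element are both given; use P = I²R.
P = (0.06100 A)² × 82.0 Ω = 0.3051 W

0.305 W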